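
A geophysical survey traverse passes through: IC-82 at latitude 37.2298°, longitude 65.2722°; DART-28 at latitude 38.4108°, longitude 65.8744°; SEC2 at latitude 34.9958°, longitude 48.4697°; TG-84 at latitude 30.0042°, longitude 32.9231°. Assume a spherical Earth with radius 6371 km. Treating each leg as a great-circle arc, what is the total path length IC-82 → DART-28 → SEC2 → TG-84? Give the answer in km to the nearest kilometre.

IC-82→DART-28: c = 0.022221 rad, d = 141.57 km
DART-28→SEC2: c = 0.250311 rad, d = 1594.73 km
SEC2→TG-84: c = 0.244527 rad, d = 1557.88 km
Total = 141.57 + 1594.73 + 1557.88 = 3294.19 km

3294 km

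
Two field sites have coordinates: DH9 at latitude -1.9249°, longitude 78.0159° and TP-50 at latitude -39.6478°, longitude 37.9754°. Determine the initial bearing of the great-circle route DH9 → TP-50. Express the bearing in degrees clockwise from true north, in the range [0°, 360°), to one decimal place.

218.7°

Δλ = -40.0405°
y = sin Δλ · cos φ₂ = -0.495351
x = cos φ₁ sin φ₂ − sin φ₁ cos φ₂ cos Δλ = -0.617906
θ = atan2(y, x) = -141.2822° → 218.7178° (mod 360°)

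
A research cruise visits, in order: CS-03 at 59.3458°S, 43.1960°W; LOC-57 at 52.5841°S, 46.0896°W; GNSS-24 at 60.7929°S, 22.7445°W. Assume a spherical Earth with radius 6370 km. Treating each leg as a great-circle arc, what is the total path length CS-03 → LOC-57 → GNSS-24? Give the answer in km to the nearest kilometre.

2451 km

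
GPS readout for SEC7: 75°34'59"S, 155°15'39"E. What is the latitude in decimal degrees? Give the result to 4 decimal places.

75.5831°S

75° + 34′/60 + 59″/3600 = 75 + 0.56667 + 0.01639 = 75.5831°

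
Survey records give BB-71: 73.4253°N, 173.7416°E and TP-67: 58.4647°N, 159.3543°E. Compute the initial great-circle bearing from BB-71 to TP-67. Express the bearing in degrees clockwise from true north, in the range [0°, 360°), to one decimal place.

208.2°

Δλ = -14.3873°
y = sin Δλ · cos φ₂ = -0.129958
x = cos φ₁ sin φ₂ − sin φ₁ cos φ₂ cos Δλ = -0.242433
θ = atan2(y, x) = -151.8061° → 208.1939° (mod 360°)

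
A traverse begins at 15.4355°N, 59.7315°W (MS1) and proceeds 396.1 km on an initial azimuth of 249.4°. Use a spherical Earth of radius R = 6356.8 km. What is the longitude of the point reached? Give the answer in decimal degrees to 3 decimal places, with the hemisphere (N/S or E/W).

63.178°W

δ = d/R = 396.1/6356.8 = 0.062311 rad
φ₂ = arcsin(sin φ₁ cos δ + cos φ₁ sin δ cos θ)
   = arcsin(0.26615·0.99806 + 0.96393·0.06227·-0.35184) = 14.15333°
λ₂ = λ₁ + atan2(sin θ sin δ cos φ₁, cos δ − sin φ₁ sin φ₂) = -63.17786°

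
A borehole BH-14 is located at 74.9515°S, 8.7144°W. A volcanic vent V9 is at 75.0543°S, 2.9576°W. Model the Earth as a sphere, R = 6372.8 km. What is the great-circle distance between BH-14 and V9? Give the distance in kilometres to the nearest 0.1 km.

Δφ = -0.1028°,  Δλ = 5.7568°
a = sin²(Δφ/2) + cos φ₁ cos φ₂ sin²(Δλ/2) = 0.000170
c = 2·arcsin(√a) = 0.026051 rad = 1.4926°
d = R·c = 6372.8 × 0.026051 = 166.0 km

166.0 km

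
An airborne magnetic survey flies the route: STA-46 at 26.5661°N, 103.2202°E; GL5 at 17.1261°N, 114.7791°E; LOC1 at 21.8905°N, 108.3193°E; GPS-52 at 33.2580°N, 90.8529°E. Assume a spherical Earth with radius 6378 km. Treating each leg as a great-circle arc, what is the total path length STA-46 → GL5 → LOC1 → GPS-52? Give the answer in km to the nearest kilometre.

STA-46→GL5: c = 0.249149 rad, d = 1589.07 km
GL5→LOC1: c = 0.134901 rad, d = 860.40 km
LOC1→GPS-52: c = 0.334398 rad, d = 2132.79 km
Total = 1589.07 + 860.40 + 2132.79 = 4582.26 km

4582 km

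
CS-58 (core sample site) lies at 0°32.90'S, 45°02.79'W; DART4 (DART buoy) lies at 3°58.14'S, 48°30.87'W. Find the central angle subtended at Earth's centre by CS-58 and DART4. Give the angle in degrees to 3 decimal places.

CS-58: φ = -0.54833°, λ = -45.04650°
DART4: φ = -3.96900°, λ = -48.51450°
Δφ = -3.4207°,  Δλ = -3.4680°
a = sin²(Δφ/2) + cos φ₁ cos φ₂ sin²(Δλ/2) = 0.001804
c = 2·arcsin(√a) = 0.084977 rad = 4.8689°

4.869°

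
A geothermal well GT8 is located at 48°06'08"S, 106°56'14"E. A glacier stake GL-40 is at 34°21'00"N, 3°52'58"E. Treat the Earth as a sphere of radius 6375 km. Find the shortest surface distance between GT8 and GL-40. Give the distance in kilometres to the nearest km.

13685 km

GT8: φ = -48.10222°, λ = +106.93722°
GL-40: φ = +34.35000°, λ = +3.88278°
Δφ = 82.4522°,  Δλ = -103.0544°
a = sin²(Δφ/2) + cos φ₁ cos φ₂ sin²(Δλ/2) = 0.772263
c = 2·arcsin(√a) = 2.146620 rad = 122.9922°
d = R·c = 6375 × 2.146620 = 13684.7 km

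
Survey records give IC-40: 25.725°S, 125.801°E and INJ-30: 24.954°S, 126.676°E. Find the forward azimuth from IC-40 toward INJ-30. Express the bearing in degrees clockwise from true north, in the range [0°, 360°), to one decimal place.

Δλ = 0.8750°
y = sin Δλ · cos φ₂ = 0.013845
x = cos φ₁ sin φ₂ − sin φ₁ cos φ₂ cos Δλ = 0.013410
θ = atan2(y, x) = 45.9149° → 45.9149° (mod 360°)

45.9°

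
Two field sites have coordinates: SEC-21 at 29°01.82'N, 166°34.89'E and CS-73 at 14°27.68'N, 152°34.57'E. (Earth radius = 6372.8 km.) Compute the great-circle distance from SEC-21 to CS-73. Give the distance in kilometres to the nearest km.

2168 km

SEC-21: φ = +29.03033°, λ = +166.58150°
CS-73: φ = +14.46133°, λ = +152.57617°
Δφ = -14.5690°,  Δλ = -14.0053°
a = sin²(Δφ/2) + cos φ₁ cos φ₂ sin²(Δλ/2) = 0.028662
c = 2·arcsin(√a) = 0.340233 rad = 19.4939°
d = R·c = 6372.8 × 0.340233 = 2168.2 km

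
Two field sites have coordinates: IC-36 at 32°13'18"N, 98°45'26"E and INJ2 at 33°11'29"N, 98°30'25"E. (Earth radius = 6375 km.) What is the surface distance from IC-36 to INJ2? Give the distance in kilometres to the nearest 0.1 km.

IC-36: φ = +32.22167°, λ = +98.75722°
INJ2: φ = +33.19139°, λ = +98.50694°
Δφ = 0.9697°,  Δλ = -0.2503°
a = sin²(Δφ/2) + cos φ₁ cos φ₂ sin²(Δλ/2) = 0.000075
c = 2·arcsin(√a) = 0.017319 rad = 0.9923°
d = R·c = 6375 × 0.017319 = 110.4 km

110.4 km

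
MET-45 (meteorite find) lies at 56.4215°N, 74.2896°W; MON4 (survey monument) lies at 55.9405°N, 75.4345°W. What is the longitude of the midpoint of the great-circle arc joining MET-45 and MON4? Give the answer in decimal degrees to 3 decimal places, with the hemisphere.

74.866°W

Bx = cos φ₂ cos Δλ = 0.559942,  By = cos φ₂ sin Δλ = -0.011190
φₘ = atan2(sin φ₁ + sin φ₂, √((cos φ₁ + Bx)² + By²)) = 56.18232°
λₘ = λ₁ + atan2(By, cos φ₁ + Bx) = -74.86564°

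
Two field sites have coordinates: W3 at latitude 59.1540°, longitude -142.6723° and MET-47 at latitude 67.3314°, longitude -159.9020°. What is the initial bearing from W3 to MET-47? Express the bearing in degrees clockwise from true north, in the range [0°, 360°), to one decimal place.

Δλ = -17.2297°
y = sin Δλ · cos φ₂ = -0.114157
x = cos φ₁ sin φ₂ − sin φ₁ cos φ₂ cos Δλ = 0.157087
θ = atan2(y, x) = -36.0063° → 323.9937° (mod 360°)

324.0°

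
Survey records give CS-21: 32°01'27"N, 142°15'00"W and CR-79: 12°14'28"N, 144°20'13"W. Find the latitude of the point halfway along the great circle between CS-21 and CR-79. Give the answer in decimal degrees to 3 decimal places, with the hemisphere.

CS-21: φ = +32.02417°, λ = -142.25000°
CR-79: φ = +12.24111°, λ = -144.33694°
Bx = cos φ₂ cos Δλ = 0.976616,  By = cos φ₂ sin Δλ = -0.035588
φₘ = atan2(sin φ₁ + sin φ₂, √((cos φ₁ + Bx)² + By²)) = 22.13594°
λₘ = λ₁ + atan2(By, cos φ₁ + Bx) = -143.36749°

22.136°N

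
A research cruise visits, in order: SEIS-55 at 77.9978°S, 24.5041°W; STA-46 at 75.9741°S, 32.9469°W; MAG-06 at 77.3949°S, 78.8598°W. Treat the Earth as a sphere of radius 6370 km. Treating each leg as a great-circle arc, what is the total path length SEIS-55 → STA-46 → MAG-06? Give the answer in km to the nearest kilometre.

SEIS-55→STA-46: c = 0.048376 rad, d = 308.15 km
STA-46→MAG-06: c = 0.181352 rad, d = 1155.21 km
Total = 308.15 + 1155.21 = 1463.37 km

1463 km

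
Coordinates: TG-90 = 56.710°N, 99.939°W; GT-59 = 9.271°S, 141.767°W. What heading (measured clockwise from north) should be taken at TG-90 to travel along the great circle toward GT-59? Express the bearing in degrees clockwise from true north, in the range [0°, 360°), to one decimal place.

Δλ = -41.8280°
y = sin Δλ · cos φ₂ = -0.658185
x = cos φ₁ sin φ₂ − sin φ₁ cos φ₂ cos Δλ = -0.703163
θ = atan2(y, x) = -136.8923° → 223.1077° (mod 360°)

223.1°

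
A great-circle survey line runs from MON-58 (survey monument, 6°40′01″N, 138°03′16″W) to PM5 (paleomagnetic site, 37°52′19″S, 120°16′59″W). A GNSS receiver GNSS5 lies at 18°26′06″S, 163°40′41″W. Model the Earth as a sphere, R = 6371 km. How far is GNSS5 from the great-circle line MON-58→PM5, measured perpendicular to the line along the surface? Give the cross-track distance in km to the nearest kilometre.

3505 km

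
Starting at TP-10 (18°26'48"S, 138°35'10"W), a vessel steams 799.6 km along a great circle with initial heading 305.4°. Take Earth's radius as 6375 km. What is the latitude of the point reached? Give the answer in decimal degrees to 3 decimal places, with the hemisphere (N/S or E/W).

14.193°S

TP-10: φ = -18.44667°, λ = -138.58611°
δ = d/R = 799.6/6375 = 0.125427 rad
φ₂ = arcsin(sin φ₁ cos δ + cos φ₁ sin δ cos θ)
   = arcsin(-0.31642·0.99214 + 0.94862·0.12510·0.57928) = -14.19319°
λ₂ = λ₁ + atan2(sin θ sin δ cos φ₁, cos δ − sin φ₁ sin φ₂) = -144.62378°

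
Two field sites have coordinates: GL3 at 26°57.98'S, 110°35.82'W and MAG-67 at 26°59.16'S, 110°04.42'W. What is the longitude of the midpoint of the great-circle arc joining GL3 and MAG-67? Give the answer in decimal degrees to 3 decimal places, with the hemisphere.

110.335°W

GL3: φ = -26.96633°, λ = -110.59700°
MAG-67: φ = -26.98600°, λ = -110.07367°
Bx = cos φ₂ cos Δλ = 0.891080,  By = cos φ₂ sin Δλ = 0.008139
φₘ = atan2(sin φ₁ + sin φ₂, √((cos φ₁ + Bx)² + By²)) = -26.97641°
λₘ = λ₁ + atan2(By, cos φ₁ + Bx) = -110.33536°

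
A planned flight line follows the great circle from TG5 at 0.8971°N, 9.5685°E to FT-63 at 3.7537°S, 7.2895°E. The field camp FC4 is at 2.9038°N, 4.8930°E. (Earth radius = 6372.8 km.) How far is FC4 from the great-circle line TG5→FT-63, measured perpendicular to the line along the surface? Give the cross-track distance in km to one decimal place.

δ₁₃ = central angle TG5→FC4 = 0.088756 rad  (haversine)
θ₁₃ = bearing TG5→FC4 = 293.305°,  θ₁₂ = bearing TG5→FT-63 = 206.080°
dₓₜ = R·arcsin(sin δ₁₃ · sin(θ₁₃ − θ₁₂)) = 6372.8·arcsin(0.08864·sin(87.226°)) = 564.961 km
|dₓₜ| = 564.961 km

565.0 km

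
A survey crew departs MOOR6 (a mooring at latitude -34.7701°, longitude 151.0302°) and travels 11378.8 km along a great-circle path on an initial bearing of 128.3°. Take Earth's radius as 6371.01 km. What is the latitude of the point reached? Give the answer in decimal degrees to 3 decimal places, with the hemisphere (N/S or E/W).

22.060°S

δ = d/R = 11378.8/6371.01 = 1.786028 rad
φ₂ = arcsin(sin φ₁ cos δ + cos φ₁ sin δ cos θ)
   = arcsin(-0.57028·-0.21357 + 0.82145·0.97693·-0.61978) = -22.05961°
λ₂ = λ₁ + atan2(sin θ sin δ cos φ₁, cos δ − sin φ₁ sin φ₂) = -84.78479°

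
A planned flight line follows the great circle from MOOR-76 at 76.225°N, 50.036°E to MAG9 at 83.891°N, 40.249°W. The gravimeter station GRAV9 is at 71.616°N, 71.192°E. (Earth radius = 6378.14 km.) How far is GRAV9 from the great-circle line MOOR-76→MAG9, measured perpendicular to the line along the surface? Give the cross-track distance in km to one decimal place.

507.1 km

δ₁₃ = central angle MOOR-76→GRAV9 = 0.128892 rad  (haversine)
θ₁₃ = bearing MOOR-76→GRAV9 = 117.681°,  θ₁₂ = bearing MOOR-76→MAG9 = 335.843°
dₓₜ = R·arcsin(sin δ₁₃ · sin(θ₁₃ − θ₁₂)) = 6378.14·arcsin(0.12854·sin(-218.163°)) = 507.096 km
|dₓₜ| = 507.096 km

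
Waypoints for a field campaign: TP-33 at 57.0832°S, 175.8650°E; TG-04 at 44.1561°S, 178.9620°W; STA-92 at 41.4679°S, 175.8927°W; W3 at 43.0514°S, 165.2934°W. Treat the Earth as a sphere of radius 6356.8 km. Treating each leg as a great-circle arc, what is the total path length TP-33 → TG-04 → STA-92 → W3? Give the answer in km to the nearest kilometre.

2755 km

TP-33→TG-04: c = 0.232612 rad, d = 1478.67 km
TG-04→STA-92: c = 0.061192 rad, d = 388.98 km
STA-92→W3: c = 0.139574 rad, d = 887.24 km
Total = 1478.67 + 388.98 + 887.24 = 2754.90 km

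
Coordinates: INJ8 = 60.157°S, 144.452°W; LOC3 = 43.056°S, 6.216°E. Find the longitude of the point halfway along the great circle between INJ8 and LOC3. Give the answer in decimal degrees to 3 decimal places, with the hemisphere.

33.176°W

Bx = cos φ₂ cos Δλ = -0.637010,  By = cos φ₂ sin Δλ = 0.357941
φₘ = atan2(sin φ₁ + sin φ₂, √((cos φ₁ + Bx)² + By²)) = -76.08224°
λₘ = λ₁ + atan2(By, cos φ₁ + Bx) = -33.17574°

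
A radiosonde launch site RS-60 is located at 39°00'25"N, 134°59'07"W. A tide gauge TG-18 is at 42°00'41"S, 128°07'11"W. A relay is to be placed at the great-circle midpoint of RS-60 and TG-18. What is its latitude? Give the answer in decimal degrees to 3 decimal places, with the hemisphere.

1.505°S

RS-60: φ = +39.00694°, λ = -134.98528°
TG-18: φ = -42.01139°, λ = -128.11972°
Bx = cos φ₂ cos Δλ = 0.737684,  By = cos φ₂ sin Δλ = 0.088820
φₘ = atan2(sin φ₁ + sin φ₂, √((cos φ₁ + Bx)² + By²)) = -1.50492°
λₘ = λ₁ + atan2(By, cos φ₁ + Bx) = -131.62950°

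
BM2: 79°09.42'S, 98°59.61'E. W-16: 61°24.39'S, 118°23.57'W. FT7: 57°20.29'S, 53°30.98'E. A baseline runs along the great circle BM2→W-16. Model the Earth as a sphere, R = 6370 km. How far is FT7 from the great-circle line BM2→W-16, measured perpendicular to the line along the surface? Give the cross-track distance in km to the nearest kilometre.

BM2: φ = -79.15700°, λ = +98.99350°
W-16: φ = -61.40650°, λ = -118.39283°
FT7: φ = -57.33817°, λ = +53.51633°
δ₁₃ = central angle BM2→FT7 = 0.455531 rad  (haversine)
θ₁₃ = bearing BM2→FT7 = 299.001°,  θ₁₂ = bearing BM2→W-16 = 151.654°
dₓₜ = R·arcsin(sin δ₁₃ · sin(θ₁₃ − θ₁₂)) = 6370·arcsin(0.43994·sin(147.347°)) = 1526.617 km
|dₓₜ| = 1526.617 km

1527 km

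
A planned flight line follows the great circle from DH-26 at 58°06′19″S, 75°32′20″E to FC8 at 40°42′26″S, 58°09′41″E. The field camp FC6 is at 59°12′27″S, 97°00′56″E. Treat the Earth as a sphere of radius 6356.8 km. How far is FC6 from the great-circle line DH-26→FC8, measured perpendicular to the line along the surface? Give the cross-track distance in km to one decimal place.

711.9 km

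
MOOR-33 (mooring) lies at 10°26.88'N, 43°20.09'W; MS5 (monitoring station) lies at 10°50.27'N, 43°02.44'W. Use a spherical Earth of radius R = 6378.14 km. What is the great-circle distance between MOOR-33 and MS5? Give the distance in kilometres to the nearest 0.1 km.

54.0 km

MOOR-33: φ = +10.44800°, λ = -43.33483°
MS5: φ = +10.83783°, λ = -43.04067°
Δφ = 0.3898°,  Δλ = 0.2942°
a = sin²(Δφ/2) + cos φ₁ cos φ₂ sin²(Δλ/2) = 0.000018
c = 2·arcsin(√a) = 0.008471 rad = 0.4853°
d = R·c = 6378.14 × 0.008471 = 54.0 km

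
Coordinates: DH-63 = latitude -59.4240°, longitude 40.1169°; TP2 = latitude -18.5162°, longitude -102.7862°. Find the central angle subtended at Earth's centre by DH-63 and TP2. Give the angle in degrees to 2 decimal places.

Δφ = 40.9078°,  Δλ = -142.9031°
a = sin²(Δφ/2) + cos φ₁ cos φ₂ sin²(Δλ/2) = 0.555657
c = 2·arcsin(√a) = 1.682341 rad = 96.3910°

96.39°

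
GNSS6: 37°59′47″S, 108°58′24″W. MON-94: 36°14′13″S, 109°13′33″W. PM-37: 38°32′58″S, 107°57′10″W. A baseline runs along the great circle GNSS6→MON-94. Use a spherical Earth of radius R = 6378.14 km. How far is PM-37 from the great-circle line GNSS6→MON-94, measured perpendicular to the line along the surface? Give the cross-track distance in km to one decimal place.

GNSS6: φ = -37.99639°, λ = -108.97333°
MON-94: φ = -36.23694°, λ = -109.22583°
PM-37: φ = -38.54944°, λ = -107.95278°
δ₁₃ = central angle GNSS6→PM-37 = 0.016991 rad  (haversine)
θ₁₃ = bearing GNSS6→PM-37 = 124.932°,  θ₁₂ = bearing GNSS6→MON-94 = 353.395°
dₓₜ = R·arcsin(sin δ₁₃ · sin(θ₁₃ − θ₁₂)) = 6378.14·arcsin(0.01699·sin(-228.463°)) = 81.120 km
|dₓₜ| = 81.120 km

81.1 km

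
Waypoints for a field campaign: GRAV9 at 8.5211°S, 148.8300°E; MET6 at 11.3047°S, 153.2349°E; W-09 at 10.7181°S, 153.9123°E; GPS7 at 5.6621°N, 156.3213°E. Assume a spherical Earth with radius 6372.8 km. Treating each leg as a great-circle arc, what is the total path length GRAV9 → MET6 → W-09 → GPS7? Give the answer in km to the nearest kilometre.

2513 km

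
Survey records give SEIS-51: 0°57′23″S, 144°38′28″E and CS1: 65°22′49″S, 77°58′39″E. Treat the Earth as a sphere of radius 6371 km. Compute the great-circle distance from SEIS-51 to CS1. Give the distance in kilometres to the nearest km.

8853 km

SEIS-51: φ = -0.95639°, λ = +144.64111°
CS1: φ = -65.38028°, λ = +77.97750°
Δφ = -64.4239°,  Δλ = -66.6636°
a = sin²(Δφ/2) + cos φ₁ cos φ₂ sin²(Δλ/2) = 0.409912
c = 2·arcsin(√a) = 1.389631 rad = 79.6200°
d = R·c = 6371 × 1.389631 = 8853.3 km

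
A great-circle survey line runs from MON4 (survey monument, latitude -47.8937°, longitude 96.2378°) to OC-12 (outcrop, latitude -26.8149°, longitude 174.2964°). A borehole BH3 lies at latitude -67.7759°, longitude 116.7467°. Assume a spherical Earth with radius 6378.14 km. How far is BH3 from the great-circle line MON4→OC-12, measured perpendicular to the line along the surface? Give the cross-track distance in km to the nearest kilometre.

2124 km

δ₁₃ = central angle MON4→BH3 = 0.391547 rad  (haversine)
θ₁₃ = bearing MON4→BH3 = 159.681°,  θ₁₂ = bearing MON4→OC-12 = 100.731°
dₓₜ = R·arcsin(sin δ₁₃ · sin(θ₁₃ − θ₁₂)) = 6378.14·arcsin(0.38162·sin(58.950°)) = 2124.336 km
|dₓₜ| = 2124.336 km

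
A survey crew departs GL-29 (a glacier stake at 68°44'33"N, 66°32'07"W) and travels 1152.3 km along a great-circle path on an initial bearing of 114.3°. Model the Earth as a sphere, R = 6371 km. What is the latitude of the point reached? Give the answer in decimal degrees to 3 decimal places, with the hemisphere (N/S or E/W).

62.863°N

GL-29: φ = +68.74250°, λ = -66.53528°
δ = d/R = 1152.3/6371 = 0.180866 rad
φ₂ = arcsin(sin φ₁ cos δ + cos φ₁ sin δ cos θ)
   = arcsin(0.93196·0.98369 + 0.36256·0.17988·-0.41151) = 62.86324°
λ₂ = λ₁ + atan2(sin θ sin δ cos φ₁, cos δ − sin φ₁ sin φ₂) = -45.46965°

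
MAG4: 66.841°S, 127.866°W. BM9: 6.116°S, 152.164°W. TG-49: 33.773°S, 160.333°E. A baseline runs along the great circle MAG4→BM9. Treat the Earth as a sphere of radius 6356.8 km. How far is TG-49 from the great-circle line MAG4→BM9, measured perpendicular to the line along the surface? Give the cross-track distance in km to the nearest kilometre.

δ₁₃ = central angle MAG4→TG-49 = 0.910679 rad  (haversine)
θ₁₃ = bearing MAG4→TG-49 = 271.456°,  θ₁₂ = bearing MAG4→BM9 = 332.659°
dₓₜ = R·arcsin(sin δ₁₃ · sin(θ₁₃ − θ₁₂)) = 6356.8·arcsin(0.78992·sin(-61.203°)) = -4860.290 km
|dₓₜ| = 4860.290 km

4860 km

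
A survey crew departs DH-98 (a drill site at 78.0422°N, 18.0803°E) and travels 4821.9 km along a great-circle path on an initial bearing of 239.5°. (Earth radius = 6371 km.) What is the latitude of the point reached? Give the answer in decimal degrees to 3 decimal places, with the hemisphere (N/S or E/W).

δ = d/R = 4821.9/6371 = 0.756851 rad
φ₂ = arcsin(sin φ₁ cos δ + cos φ₁ sin δ cos θ)
   = arcsin(0.97830·0.72700 + 0.20719·0.68664·-0.50754) = 39.71886°
λ₂ = λ₁ + atan2(sin θ sin δ cos φ₁, cos δ − sin φ₁ sin φ₂) = -32.19773°

39.719°N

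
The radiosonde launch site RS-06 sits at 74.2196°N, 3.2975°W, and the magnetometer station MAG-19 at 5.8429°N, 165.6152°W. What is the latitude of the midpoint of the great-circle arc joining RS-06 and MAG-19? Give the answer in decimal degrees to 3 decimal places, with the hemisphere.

Bx = cos φ₂ cos Δλ = -0.947806,  By = cos φ₂ sin Δλ = -0.302161
φₘ = atan2(sin φ₁ + sin φ₂, √((cos φ₁ + Bx)² + By²)) = 55.17288°
λₘ = λ₁ + atan2(By, cos φ₁ + Bx) = -159.20906°

55.173°N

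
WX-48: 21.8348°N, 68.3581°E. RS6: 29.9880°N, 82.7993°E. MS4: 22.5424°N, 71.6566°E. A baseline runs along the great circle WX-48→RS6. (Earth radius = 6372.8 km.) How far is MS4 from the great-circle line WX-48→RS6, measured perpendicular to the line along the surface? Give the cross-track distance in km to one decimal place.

127.6 km

δ₁₃ = central angle WX-48→MS4 = 0.054717 rad  (haversine)
θ₁₃ = bearing WX-48→MS4 = 76.336°,  θ₁₂ = bearing WX-48→RS6 = 54.866°
dₓₜ = R·arcsin(sin δ₁₃ · sin(θ₁₃ − θ₁₂)) = 6372.8·arcsin(0.05469·sin(21.470°)) = 127.576 km
|dₓₜ| = 127.576 km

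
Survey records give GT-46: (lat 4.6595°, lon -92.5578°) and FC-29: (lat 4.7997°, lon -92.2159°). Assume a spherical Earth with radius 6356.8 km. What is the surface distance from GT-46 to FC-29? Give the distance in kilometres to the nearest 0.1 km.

40.9 km

Δφ = 0.1402°,  Δλ = 0.3419°
a = sin²(Δφ/2) + cos φ₁ cos φ₂ sin²(Δλ/2) = 0.000010
c = 2·arcsin(√a) = 0.006431 rad = 0.3685°
d = R·c = 6356.8 × 0.006431 = 40.9 km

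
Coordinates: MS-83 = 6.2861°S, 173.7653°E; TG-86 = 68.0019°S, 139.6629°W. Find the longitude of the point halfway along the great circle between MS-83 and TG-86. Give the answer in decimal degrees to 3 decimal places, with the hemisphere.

Bx = cos φ₂ cos Δλ = 0.257500,  By = cos φ₂ sin Δλ = 0.272031
φₘ = atan2(sin φ₁ + sin φ₂, √((cos φ₁ + Bx)² + By²)) = -38.98891°
λₘ = λ₁ + atan2(By, cos φ₁ + Bx) = -173.97132°

173.971°W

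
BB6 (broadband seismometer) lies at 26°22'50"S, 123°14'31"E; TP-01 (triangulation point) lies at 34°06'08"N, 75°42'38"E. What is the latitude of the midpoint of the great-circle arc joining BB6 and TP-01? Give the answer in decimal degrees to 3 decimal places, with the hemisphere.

BB6: φ = -26.38056°, λ = +123.24194°
TP-01: φ = +34.10222°, λ = +75.71056°
Bx = cos φ₂ cos Δλ = 0.559080,  By = cos φ₂ sin Δλ = -0.610800
φₘ = atan2(sin φ₁ + sin φ₂, √((cos φ₁ + Bx)² + By²)) = 4.21670°
λₘ = λ₁ + atan2(By, cos φ₁ + Bx) = 100.46876°

4.217°N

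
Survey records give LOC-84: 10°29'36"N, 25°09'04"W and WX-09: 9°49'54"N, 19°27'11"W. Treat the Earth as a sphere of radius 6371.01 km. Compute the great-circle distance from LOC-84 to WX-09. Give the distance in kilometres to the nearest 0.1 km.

LOC-84: φ = +10.49333°, λ = -25.15111°
WX-09: φ = +9.83167°, λ = -19.45306°
Δφ = -0.6617°,  Δλ = 5.6981°
a = sin²(Δφ/2) + cos φ₁ cos φ₂ sin²(Δλ/2) = 0.002427
c = 2·arcsin(√a) = 0.098567 rad = 5.6474°
d = R·c = 6371.01 × 0.098567 = 628.0 km

628.0 km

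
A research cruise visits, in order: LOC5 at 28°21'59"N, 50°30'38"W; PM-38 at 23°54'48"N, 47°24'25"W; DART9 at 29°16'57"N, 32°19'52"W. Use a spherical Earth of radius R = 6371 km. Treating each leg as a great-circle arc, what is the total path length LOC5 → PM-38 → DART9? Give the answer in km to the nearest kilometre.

LOC5: φ = +28.36639°, λ = -50.51056°
PM-38: φ = +23.91333°, λ = -47.40694°
DART9: φ = +29.28250°, λ = -32.33111°
LOC5→PM-38: c = 0.091668 rad, d = 584.02 km
PM-38→DART9: c = 0.252985 rad, d = 1611.76 km
Total = 584.02 + 1611.76 = 2195.78 km

2196 km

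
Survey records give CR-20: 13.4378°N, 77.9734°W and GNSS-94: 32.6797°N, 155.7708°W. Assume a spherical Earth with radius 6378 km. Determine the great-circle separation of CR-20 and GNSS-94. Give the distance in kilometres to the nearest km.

8085 km

Δφ = 19.2419°,  Δλ = -77.7974°
a = sin²(Δφ/2) + cos φ₁ cos φ₂ sin²(Δλ/2) = 0.350742
c = 2·arcsin(√a) = 1.267659 rad = 72.6315°
d = R·c = 6378 × 1.267659 = 8085.1 km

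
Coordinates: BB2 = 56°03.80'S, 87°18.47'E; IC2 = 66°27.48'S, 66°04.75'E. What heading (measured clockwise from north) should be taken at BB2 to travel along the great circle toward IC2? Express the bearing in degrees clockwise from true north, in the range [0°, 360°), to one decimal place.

BB2: φ = -56.06333°, λ = +87.30783°
IC2: φ = -66.45800°, λ = +66.07917°
Δλ = -21.2287°
y = sin Δλ · cos φ₂ = -0.144627
x = cos φ₁ sin φ₂ − sin φ₁ cos φ₂ cos Δλ = -0.202914
θ = atan2(y, x) = -144.5207° → 215.4793° (mod 360°)

215.5°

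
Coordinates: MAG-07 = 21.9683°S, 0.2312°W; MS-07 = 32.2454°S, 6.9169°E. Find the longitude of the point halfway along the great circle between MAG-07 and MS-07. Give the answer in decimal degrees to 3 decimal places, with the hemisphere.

3.178°E

Bx = cos φ₂ cos Δλ = 0.839197,  By = cos φ₂ sin Δλ = 0.105243
φₘ = atan2(sin φ₁ + sin φ₂, √((cos φ₁ + Bx)² + By²)) = -27.15202°
λₘ = λ₁ + atan2(By, cos φ₁ + Bx) = 3.17812°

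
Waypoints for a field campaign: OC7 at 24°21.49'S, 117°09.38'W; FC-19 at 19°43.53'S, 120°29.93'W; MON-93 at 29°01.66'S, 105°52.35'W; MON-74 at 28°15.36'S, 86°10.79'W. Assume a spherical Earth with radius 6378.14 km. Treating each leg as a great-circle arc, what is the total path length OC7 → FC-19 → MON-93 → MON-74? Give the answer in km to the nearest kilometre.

4350 km

OC7: φ = -24.35817°, λ = -117.15633°
FC-19: φ = -19.72550°, λ = -120.49883°
MON-93: φ = -29.02767°, λ = -105.87250°
MON-74: φ = -28.25600°, λ = -86.17983°
OC7→FC-19: c = 0.097258 rad, d = 620.32 km
FC-19→MON-93: c = 0.283164 rad, d = 1806.06 km
MON-93→MON-74: c = 0.301597 rad, d = 1923.63 km
Total = 620.32 + 1806.06 + 1923.63 = 4350.01 km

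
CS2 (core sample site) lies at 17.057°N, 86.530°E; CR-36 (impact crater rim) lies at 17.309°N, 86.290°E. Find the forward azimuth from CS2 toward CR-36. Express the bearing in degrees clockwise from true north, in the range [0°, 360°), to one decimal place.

Δλ = -0.2400°
y = sin Δλ · cos φ₂ = -0.003999
x = cos φ₁ sin φ₂ − sin φ₁ cos φ₂ cos Δλ = 0.004401
θ = atan2(y, x) = -42.2628° → 317.7372° (mod 360°)

317.7°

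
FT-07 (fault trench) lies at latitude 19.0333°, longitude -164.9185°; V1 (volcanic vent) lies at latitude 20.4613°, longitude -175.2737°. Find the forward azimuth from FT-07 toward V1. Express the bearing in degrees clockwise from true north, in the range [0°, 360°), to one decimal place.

280.1°

Δλ = -10.3552°
y = sin Δλ · cos φ₂ = -0.168409
x = cos φ₁ sin φ₂ − sin φ₁ cos φ₂ cos Δλ = 0.029897
θ = atan2(y, x) = -79.9333° → 280.0667° (mod 360°)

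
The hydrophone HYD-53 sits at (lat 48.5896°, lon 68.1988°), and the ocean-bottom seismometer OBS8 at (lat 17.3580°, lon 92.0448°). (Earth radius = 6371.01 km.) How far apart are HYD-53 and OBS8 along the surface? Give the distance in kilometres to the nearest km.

Δφ = -31.2316°,  Δλ = 23.8460°
a = sin²(Δφ/2) + cos φ₁ cos φ₂ sin²(Δλ/2) = 0.099407
c = 2·arcsin(√a) = 0.641523 rad = 36.7565°
d = R·c = 6371.01 × 0.641523 = 4087.1 km

4087 km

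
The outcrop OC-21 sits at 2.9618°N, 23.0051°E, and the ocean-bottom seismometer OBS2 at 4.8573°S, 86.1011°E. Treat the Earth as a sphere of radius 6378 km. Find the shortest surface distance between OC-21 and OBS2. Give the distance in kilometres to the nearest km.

7071 km

Δφ = -7.8191°,  Δλ = 63.0960°
a = sin²(Δφ/2) + cos φ₁ cos φ₂ sin²(Δλ/2) = 0.277053
c = 2·arcsin(√a) = 1.108623 rad = 63.5194°
d = R·c = 6378 × 1.108623 = 7070.8 km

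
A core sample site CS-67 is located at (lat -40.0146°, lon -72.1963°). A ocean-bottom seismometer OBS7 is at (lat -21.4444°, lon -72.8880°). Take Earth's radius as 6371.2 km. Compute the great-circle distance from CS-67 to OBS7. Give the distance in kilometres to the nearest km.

2066 km

Δφ = 18.5702°,  Δλ = -0.6917°
a = sin²(Δφ/2) + cos φ₁ cos φ₂ sin²(Δλ/2) = 0.026059
c = 2·arcsin(√a) = 0.324274 rad = 18.5795°
d = R·c = 6371.2 × 0.324274 = 2066.0 km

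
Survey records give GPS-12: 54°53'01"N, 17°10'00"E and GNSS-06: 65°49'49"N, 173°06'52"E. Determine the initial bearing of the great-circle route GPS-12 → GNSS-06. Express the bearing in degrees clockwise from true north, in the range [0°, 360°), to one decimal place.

GPS-12: φ = +54.88361°, λ = +17.16667°
GNSS-06: φ = +65.83028°, λ = +173.11444°
Δλ = 155.9478°
y = sin Δλ · cos φ₂ = 0.166875
x = cos φ₁ sin φ₂ − sin φ₁ cos φ₂ cos Δλ = 0.830649
θ = atan2(y, x) = 11.3594° → 11.3594° (mod 360°)

11.4°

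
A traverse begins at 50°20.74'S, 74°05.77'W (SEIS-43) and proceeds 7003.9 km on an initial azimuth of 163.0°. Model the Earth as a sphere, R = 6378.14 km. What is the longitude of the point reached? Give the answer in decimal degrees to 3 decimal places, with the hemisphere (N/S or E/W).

SEIS-43: φ = -50.34567°, λ = -74.09617°
δ = d/R = 7003.9/6378.14 = 1.098110 rad
φ₂ = arcsin(sin φ₁ cos δ + cos φ₁ sin δ cos θ)
   = arcsin(-0.76991·0.45528 + 0.63815·0.89035·-0.95630) = -63.36450°
λ₂ = λ₁ + atan2(sin θ sin δ cos φ₁, cos δ − sin φ₁ sin φ₂) = 70.40759°

70.408°E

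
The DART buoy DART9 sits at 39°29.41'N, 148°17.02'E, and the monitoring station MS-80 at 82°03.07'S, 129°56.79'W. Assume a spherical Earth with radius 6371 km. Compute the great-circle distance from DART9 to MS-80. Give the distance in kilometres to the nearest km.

14224 km

DART9: φ = +39.49017°, λ = +148.28367°
MS-80: φ = -82.05117°, λ = -129.94650°
Δφ = -121.5413°,  Δλ = 81.7698°
a = sin²(Δφ/2) + cos φ₁ cos φ₂ sin²(Δλ/2) = 0.807279
c = 2·arcsin(√a) = 2.232622 rad = 127.9198°
d = R·c = 6371 × 2.232622 = 14224.0 km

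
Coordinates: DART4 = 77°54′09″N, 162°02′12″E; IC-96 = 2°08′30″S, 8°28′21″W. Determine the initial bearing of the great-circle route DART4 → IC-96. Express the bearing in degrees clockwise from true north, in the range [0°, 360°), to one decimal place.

350.2°

DART4: φ = +77.90250°, λ = +162.03667°
IC-96: φ = -2.14167°, λ = -8.47250°
Δλ = -170.5092°
y = sin Δλ · cos φ₂ = -0.164775
x = cos φ₁ sin φ₂ − sin φ₁ cos φ₂ cos Δλ = 0.955903
θ = atan2(y, x) = -9.7803° → 350.2197° (mod 360°)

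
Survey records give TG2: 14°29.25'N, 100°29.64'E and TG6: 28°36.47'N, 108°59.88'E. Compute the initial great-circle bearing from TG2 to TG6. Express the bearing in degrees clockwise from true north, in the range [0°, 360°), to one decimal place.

TG2: φ = +14.48750°, λ = +100.49400°
TG6: φ = +28.60783°, λ = +108.99800°
Δλ = 8.5040°
y = sin Δλ · cos φ₂ = 0.129825
x = cos φ₁ sin φ₂ − sin φ₁ cos φ₂ cos Δλ = 0.246374
θ = atan2(y, x) = 27.7867° → 27.7867° (mod 360°)

27.8°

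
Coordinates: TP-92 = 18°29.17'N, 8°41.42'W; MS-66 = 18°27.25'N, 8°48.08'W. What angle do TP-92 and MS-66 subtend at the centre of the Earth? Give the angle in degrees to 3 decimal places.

TP-92: φ = +18.48617°, λ = -8.69033°
MS-66: φ = +18.45417°, λ = -8.80133°
Δφ = -0.0320°,  Δλ = -0.1110°
a = sin²(Δφ/2) + cos φ₁ cos φ₂ sin²(Δλ/2) = 0.000001
c = 2·arcsin(√a) = 0.001921 rad = 0.1100°

0.110°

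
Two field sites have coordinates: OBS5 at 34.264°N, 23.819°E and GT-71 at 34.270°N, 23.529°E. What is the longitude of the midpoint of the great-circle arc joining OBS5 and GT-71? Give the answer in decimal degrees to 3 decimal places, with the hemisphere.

23.674°E

Bx = cos φ₂ cos Δλ = 0.826383,  By = cos φ₂ sin Δλ = -0.004183
φₘ = atan2(sin φ₁ + sin φ₂, √((cos φ₁ + Bx)² + By²)) = 34.26709°
λₘ = λ₁ + atan2(By, cos φ₁ + Bx) = 23.67401°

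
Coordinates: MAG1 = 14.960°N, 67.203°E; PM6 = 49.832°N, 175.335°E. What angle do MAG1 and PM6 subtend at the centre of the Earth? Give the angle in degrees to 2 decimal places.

89.81°

Δφ = 34.8720°,  Δλ = 108.1320°
a = sin²(Δφ/2) + cos φ₁ cos φ₂ sin²(Δλ/2) = 0.498336
c = 2·arcsin(√a) = 1.567468 rad = 89.8093°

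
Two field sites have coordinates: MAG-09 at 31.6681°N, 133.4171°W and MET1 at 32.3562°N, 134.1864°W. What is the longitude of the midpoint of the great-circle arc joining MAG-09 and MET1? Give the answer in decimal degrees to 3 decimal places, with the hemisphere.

Bx = cos φ₂ cos Δλ = 0.844661,  By = cos φ₂ sin Δλ = -0.011342
φₘ = atan2(sin φ₁ + sin φ₂, √((cos φ₁ + Bx)² + By²)) = 32.01273°
λₘ = λ₁ + atan2(By, cos φ₁ + Bx) = -133.80031°

133.800°W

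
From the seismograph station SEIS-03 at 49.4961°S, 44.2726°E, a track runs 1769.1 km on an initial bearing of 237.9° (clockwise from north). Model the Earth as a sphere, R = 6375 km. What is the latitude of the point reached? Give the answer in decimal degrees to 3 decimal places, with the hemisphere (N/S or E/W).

δ = d/R = 1769.1/6375 = 0.277506 rad
φ₂ = arcsin(sin φ₁ cos δ + cos φ₁ sin δ cos θ)
   = arcsin(-0.76036·0.96174 + 0.64950·0.27396·-0.53140) = -55.67236°
λ₂ = λ₁ + atan2(sin θ sin δ cos φ₁, cos δ − sin φ₁ sin φ₂) = 19.97119°

55.672°S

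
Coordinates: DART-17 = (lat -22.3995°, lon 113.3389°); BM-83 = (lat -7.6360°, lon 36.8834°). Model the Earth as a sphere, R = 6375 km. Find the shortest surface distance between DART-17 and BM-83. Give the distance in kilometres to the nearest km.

Δφ = 14.7635°,  Δλ = -76.4555°
a = sin²(Δφ/2) + cos φ₁ cos φ₂ sin²(Δλ/2) = 0.367377
c = 2·arcsin(√a) = 1.302338 rad = 74.6185°
d = R·c = 6375 × 1.302338 = 8302.4 km

8302 km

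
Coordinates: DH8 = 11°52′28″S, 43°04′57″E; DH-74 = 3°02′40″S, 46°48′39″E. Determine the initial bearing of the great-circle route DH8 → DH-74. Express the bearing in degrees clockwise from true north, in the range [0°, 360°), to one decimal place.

DH8: φ = -11.87444°, λ = +43.08250°
DH-74: φ = -3.04444°, λ = +46.81083°
Δλ = 3.7283°
y = sin Δλ · cos φ₂ = 0.064934
x = cos φ₁ sin φ₂ − sin φ₁ cos φ₂ cos Δλ = 0.153068
θ = atan2(y, x) = 22.9874° → 22.9874° (mod 360°)

23.0°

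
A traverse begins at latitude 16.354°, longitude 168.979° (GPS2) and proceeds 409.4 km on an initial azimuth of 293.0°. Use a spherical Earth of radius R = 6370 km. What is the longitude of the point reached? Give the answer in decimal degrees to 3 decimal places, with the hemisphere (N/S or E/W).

165.420°E

δ = d/R = 409.4/6370 = 0.064270 rad
φ₂ = arcsin(sin φ₁ cos δ + cos φ₁ sin δ cos θ)
   = arcsin(0.28157·0.99794 + 0.95954·0.06423·0.39073) = 17.76235°
λ₂ = λ₁ + atan2(sin θ sin δ cos φ₁, cos δ − sin φ₁ sin φ₂) = 165.41982°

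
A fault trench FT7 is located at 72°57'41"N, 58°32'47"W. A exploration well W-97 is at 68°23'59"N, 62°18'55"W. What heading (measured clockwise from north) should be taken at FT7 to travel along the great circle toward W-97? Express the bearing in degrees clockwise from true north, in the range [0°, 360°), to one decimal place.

FT7: φ = +72.96139°, λ = -58.54639°
W-97: φ = +68.39972°, λ = -62.31528°
Δλ = -3.7689°
y = sin Δλ · cos φ₂ = -0.024198
x = cos φ₁ sin φ₂ − sin φ₁ cos φ₂ cos Δλ = -0.078771
θ = atan2(y, x) = -162.9234° → 197.0766° (mod 360°)

197.1°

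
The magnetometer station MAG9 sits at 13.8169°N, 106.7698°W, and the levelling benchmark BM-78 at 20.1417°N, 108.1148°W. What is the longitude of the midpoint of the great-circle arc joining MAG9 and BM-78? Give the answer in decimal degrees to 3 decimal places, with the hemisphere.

Bx = cos φ₂ cos Δλ = 0.938585,  By = cos φ₂ sin Δλ = -0.022037
φₘ = atan2(sin φ₁ + sin φ₂, √((cos φ₁ + Bx)² + By²)) = 16.98040°
λₘ = λ₁ + atan2(By, cos φ₁ + Bx) = -107.43095°

107.431°W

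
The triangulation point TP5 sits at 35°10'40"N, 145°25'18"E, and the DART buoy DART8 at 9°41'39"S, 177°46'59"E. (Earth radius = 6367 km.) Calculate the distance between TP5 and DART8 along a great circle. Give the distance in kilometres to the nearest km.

6034 km

TP5: φ = +35.17778°, λ = +145.42167°
DART8: φ = -9.69417°, λ = +177.78306°
Δφ = -44.8719°,  Δλ = 32.3614°
a = sin²(Δφ/2) + cos φ₁ cos φ₂ sin²(Δλ/2) = 0.208224
c = 2·arcsin(√a) = 0.947701 rad = 54.2993°
d = R·c = 6367 × 0.947701 = 6034.0 km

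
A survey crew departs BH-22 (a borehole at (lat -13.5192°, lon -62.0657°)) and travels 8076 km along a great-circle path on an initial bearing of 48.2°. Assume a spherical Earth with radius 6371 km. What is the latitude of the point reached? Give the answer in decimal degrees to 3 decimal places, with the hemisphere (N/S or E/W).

δ = d/R = 8076/6371 = 1.267619 rad
φ₂ = arcsin(sin φ₁ cos δ + cos φ₁ sin δ cos θ)
   = arcsin(-0.23377·0.29855 + 0.97229·0.95439·0.66653) = 33.27884°
λ₂ = λ₁ + atan2(sin θ sin δ cos φ₁, cos δ − sin φ₁ sin φ₂) = -3.74089°

33.279°N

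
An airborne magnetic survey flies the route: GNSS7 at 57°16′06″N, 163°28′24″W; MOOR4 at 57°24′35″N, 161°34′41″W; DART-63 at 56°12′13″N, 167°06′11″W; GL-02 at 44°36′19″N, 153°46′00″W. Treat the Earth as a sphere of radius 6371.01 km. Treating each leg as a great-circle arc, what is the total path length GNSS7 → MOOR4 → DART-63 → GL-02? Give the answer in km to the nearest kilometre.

2070 km

GNSS7: φ = +57.26833°, λ = -163.47333°
MOOR4: φ = +57.40972°, λ = -161.57806°
DART-63: φ = +56.20361°, λ = -167.10306°
GL-02: φ = +44.60528°, λ = -153.76667°
GNSS7→MOOR4: c = 0.018021 rad, d = 114.81 km
MOOR4→DART-63: c = 0.056813 rad, d = 361.96 km
DART-63→GL-02: c = 0.250045 rad, d = 1593.04 km
Total = 114.81 + 361.96 + 1593.04 = 2069.81 km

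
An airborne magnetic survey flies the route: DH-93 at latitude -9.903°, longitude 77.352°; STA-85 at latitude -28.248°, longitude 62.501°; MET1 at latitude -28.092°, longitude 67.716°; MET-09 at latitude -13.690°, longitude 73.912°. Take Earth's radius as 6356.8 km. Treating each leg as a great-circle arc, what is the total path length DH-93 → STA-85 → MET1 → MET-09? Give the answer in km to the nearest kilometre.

4788 km

DH-93→STA-85: c = 0.402229 rad, d = 2556.89 km
STA-85→MET1: c = 0.080278 rad, d = 510.31 km
MET1→MET-09: c = 0.270761 rad, d = 1721.18 km
Total = 2556.89 + 510.31 + 1721.18 = 4788.37 km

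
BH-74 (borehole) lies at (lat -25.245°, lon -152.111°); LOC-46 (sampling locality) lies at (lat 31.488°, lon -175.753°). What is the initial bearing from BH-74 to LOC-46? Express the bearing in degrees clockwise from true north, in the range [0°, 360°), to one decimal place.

337.0°

Δλ = -23.6420°
y = sin Δλ · cos φ₂ = -0.341970
x = cos φ₁ sin φ₂ − sin φ₁ cos φ₂ cos Δλ = 0.805599
θ = atan2(y, x) = -23.0008° → 336.9992° (mod 360°)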